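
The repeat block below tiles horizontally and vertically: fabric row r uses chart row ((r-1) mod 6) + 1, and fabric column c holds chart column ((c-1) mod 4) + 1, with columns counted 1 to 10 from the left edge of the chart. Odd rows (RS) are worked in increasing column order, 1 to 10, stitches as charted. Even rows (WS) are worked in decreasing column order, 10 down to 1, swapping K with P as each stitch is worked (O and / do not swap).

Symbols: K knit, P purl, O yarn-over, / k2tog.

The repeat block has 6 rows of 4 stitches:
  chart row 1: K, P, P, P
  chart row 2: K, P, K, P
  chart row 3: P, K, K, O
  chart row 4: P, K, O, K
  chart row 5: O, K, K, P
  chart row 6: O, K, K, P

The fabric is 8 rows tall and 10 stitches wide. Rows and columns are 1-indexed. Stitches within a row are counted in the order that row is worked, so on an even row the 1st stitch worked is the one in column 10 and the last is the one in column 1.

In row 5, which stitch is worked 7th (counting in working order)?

== STITCH ==
K

Derivation:
Row 5 uses chart row ((5-1) mod 6)+1 = 5. Row 5 is odd, so RS.
Chart row 5 tiled across columns 1-10: O K K P O K K P O K
RS row: no reversal, no swap; stitch n worked = column n.
Counting 7 along the worked row gives K.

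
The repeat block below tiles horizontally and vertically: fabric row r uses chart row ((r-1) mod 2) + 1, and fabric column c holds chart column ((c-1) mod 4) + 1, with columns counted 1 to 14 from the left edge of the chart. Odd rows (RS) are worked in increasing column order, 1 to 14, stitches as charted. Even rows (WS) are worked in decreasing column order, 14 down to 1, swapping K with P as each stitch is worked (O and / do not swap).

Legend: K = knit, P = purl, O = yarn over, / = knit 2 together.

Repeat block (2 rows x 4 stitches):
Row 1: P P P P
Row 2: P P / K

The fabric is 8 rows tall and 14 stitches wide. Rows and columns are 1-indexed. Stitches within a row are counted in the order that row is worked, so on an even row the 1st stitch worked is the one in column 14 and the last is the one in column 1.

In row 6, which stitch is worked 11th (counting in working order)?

Row 6: (6-1) mod 2 = 1, so use chart row 2. Even row -> WS.
Chart row 2 tiled across columns 1-14: P P / K P P / K P P / K P P
WS: work from column 14 back to column 1 (reverse the tiled row), swapping K<->P (O and / unchanged).
Row 6 as worked: K K P / K K P / K K P / K K
Stitch 11 in working order -> P

Result:
P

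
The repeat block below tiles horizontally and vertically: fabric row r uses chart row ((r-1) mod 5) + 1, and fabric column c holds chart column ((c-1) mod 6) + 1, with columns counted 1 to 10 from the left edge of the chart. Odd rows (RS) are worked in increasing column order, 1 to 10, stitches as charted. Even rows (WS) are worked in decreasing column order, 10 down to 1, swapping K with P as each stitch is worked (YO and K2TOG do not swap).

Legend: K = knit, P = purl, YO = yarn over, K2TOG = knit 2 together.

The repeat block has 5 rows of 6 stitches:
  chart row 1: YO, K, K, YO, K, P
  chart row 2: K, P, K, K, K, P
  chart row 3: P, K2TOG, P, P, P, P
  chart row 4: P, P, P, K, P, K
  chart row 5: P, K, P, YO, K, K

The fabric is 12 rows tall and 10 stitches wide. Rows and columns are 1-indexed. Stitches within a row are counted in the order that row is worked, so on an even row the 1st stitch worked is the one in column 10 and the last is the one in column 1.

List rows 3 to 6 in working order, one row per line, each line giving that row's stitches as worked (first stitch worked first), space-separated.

Rows as worked:
P K2TOG P P P P P K2TOG P P
P K K K P K P K K K
P K P YO K K P K P YO
YO P P YO K P YO P P YO

Derivation:
Row 3: chart row 3, RS - tile across columns 1-10 and work as-is.
Row 4: chart row 4, WS - tiled (columns 1-10): P P P K P K P P P K; work from column 10 back to 1 with K<->P swapped.
Row 5: chart row 5, RS - tile across columns 1-10 and work as-is.
Row 6: chart row 1, WS - tiled (columns 1-10): YO K K YO K P YO K K YO; work from column 10 back to 1 with K<->P swapped.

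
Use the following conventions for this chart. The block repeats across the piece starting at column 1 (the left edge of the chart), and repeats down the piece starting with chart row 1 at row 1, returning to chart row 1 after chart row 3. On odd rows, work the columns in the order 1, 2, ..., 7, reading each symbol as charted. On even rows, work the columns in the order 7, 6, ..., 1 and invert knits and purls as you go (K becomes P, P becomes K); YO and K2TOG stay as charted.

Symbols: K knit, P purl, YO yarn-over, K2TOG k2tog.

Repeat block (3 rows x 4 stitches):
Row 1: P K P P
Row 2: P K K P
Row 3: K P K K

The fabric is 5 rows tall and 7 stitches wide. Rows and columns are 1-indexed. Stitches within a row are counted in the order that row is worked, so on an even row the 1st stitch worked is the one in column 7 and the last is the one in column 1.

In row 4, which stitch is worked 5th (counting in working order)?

== STITCH ==
K

Derivation:
Row 4: (4-1) mod 3 = 0, so use chart row 1. Even row -> WS.
Chart row 1 tiled across columns 1-7: P K P P P K P
WS: work from column 7 back to column 1 (reverse the tiled row), swapping K<->P (YO and K2TOG unchanged).
Row 4 as worked: K P K K K P K
Stitch 5 in working order -> K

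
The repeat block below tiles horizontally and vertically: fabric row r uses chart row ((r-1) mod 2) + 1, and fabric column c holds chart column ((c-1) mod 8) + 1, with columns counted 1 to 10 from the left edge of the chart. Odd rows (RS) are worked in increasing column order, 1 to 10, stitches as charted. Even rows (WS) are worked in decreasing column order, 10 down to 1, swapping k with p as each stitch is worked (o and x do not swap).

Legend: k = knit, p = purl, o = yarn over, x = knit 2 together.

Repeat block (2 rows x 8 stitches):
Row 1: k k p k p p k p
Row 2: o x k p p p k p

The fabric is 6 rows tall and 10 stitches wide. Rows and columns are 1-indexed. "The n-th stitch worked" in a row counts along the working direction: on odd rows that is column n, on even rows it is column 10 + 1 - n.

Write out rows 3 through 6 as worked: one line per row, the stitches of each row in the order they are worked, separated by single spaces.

Row 3: chart row 1, RS - tile across columns 1-10 and work as-is.
Row 4: chart row 2, WS - tiled (columns 1-10): o x k p p p k p o x; work from column 10 back to 1 with k<->p swapped.
Row 5: chart row 1, RS - tile across columns 1-10 and work as-is.
Row 6: chart row 2, WS - tiled (columns 1-10): o x k p p p k p o x; work from column 10 back to 1 with k<->p swapped.

Result:
k k p k p p k p k k
x o k p k k k p x o
k k p k p p k p k k
x o k p k k k p x o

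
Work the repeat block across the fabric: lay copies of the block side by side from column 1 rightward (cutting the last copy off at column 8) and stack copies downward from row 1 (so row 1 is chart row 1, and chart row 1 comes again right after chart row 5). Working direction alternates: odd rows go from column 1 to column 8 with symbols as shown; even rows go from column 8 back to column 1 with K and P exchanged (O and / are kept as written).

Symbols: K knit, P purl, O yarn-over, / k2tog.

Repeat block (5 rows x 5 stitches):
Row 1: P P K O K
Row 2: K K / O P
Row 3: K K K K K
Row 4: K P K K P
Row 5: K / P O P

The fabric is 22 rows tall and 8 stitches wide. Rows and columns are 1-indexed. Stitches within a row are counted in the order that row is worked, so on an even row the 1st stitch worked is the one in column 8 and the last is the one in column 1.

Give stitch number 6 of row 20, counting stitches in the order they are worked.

For row 20: chart row = ((20-1) mod 5) + 1 = 5; this is a WS (even) row.
Chart row 5 tiled across columns 1-8: K / P O P K / P
WS row: flip the tiled sequence (start at column 8) and apply K<->P; O and / stay.
Row 20 as worked: K / P K O K / P
Counting 6 along the worked row gives K.

Stitch:
K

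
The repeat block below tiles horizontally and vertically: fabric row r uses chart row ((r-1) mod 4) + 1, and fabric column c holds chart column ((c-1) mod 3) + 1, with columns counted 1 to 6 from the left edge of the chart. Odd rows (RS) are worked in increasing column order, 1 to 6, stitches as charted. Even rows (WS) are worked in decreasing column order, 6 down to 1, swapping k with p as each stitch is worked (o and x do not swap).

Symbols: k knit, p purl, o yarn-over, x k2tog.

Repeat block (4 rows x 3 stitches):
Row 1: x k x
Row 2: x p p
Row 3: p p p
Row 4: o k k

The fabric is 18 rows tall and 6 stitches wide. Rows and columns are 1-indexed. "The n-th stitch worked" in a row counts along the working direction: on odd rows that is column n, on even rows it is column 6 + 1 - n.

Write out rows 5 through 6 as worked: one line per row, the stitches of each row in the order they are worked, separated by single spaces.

Row 5: chart row 1, RS - tile across columns 1-6 and work as-is.
Row 6: chart row 2, WS - tiled (columns 1-6): x p p x p p; work from column 6 back to 1 with k<->p swapped.

Result:
x k x x k x
k k x k k x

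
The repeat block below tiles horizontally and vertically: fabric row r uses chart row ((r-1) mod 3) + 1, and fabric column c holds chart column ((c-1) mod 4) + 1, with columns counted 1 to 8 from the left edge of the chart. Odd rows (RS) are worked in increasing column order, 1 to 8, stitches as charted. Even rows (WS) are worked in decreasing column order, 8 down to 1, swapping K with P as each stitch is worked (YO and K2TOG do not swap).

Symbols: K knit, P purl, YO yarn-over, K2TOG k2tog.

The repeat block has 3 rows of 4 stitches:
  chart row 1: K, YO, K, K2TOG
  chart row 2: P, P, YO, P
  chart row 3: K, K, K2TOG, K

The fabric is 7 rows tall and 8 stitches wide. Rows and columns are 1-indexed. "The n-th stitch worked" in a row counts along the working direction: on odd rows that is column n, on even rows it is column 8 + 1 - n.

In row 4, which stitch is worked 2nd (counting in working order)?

For row 4: chart row = ((4-1) mod 3) + 1 = 1; this is a WS (even) row.
Chart row 1 tiled across columns 1-8: K YO K K2TOG K YO K K2TOG
WS row: flip the tiled sequence (start at column 8) and apply K<->P; YO and K2TOG stay.
Row 4 as worked: K2TOG P YO P K2TOG P YO P
The 2nd stitch worked is P.

== STITCH ==
P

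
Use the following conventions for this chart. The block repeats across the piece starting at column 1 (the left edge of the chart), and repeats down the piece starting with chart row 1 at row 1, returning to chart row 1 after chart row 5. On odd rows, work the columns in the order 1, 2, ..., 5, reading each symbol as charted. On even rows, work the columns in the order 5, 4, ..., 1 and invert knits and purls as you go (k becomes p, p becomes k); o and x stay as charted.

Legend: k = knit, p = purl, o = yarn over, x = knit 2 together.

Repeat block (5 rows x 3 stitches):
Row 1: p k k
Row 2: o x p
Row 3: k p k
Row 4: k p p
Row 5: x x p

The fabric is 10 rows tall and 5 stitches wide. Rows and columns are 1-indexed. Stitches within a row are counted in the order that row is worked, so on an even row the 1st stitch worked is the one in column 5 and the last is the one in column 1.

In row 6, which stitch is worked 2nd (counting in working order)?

Row 6: (6-1) mod 5 = 0, so use chart row 1. Even row -> WS.
Chart row 1 tiled across columns 1-5: p k k p k
WS: work from column 5 back to column 1 (reverse the tiled row), swapping k<->p (o and x unchanged).
Row 6 as worked: p k p p k
The 2nd stitch worked is k.

Result:
k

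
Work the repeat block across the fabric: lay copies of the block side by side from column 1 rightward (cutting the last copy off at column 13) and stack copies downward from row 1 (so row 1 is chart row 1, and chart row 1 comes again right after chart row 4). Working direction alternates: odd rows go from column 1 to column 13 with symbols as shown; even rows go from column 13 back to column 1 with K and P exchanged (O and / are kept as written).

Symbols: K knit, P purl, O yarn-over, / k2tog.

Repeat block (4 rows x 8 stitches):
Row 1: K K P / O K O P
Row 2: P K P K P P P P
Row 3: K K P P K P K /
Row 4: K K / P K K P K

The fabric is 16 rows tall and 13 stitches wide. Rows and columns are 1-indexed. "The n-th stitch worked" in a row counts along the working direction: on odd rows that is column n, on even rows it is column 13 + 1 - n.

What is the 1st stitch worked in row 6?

== STITCH ==
K

Derivation:
Row 6 uses chart row ((6-1) mod 4)+1 = 2. Row 6 is even, so WS.
Chart row 2 tiled across columns 1-13: P K P K P P P P P K P K P
WS row: flip the tiled sequence (start at column 13) and apply K<->P; O and / stay.
Row 6 as worked: K P K P K K K K K P K P K
Stitch 1 in working order -> K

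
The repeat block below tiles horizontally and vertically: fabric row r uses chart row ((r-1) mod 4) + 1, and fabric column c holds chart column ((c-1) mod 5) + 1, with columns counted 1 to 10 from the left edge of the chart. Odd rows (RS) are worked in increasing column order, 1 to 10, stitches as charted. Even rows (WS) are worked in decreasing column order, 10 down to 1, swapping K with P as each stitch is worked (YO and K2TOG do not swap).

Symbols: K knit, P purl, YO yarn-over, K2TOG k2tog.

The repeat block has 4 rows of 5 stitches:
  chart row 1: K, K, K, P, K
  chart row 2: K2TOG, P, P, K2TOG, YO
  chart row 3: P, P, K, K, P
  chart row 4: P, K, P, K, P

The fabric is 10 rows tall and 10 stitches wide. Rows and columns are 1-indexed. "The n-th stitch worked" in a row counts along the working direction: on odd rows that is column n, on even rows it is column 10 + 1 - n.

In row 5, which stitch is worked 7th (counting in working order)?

== STITCH ==
K

Derivation:
Row 5 uses chart row ((5-1) mod 4)+1 = 1. Row 5 is odd, so RS.
Chart row 1 tiled across columns 1-10: K K K P K K K K P K
RS: work column 1 to column 10, symbols as charted — the tiled row is the row as worked.
Stitch 7 in working order -> K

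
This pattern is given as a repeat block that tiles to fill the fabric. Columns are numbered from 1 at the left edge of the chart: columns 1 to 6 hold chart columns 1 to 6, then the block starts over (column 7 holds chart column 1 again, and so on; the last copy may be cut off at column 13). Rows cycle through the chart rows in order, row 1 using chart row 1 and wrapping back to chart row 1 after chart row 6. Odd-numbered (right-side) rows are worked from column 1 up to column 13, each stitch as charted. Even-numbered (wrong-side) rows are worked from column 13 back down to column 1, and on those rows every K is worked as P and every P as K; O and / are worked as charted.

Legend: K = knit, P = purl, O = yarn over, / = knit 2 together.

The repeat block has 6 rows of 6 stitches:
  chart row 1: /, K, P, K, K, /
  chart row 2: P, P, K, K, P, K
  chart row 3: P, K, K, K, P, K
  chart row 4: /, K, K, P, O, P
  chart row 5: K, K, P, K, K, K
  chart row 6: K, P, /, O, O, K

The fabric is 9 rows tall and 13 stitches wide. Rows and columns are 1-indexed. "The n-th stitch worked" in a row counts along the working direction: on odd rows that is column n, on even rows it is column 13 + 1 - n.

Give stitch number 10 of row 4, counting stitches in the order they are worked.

Row 4 uses chart row ((4-1) mod 6)+1 = 4. Row 4 is even, so WS.
Chart row 4 tiled across columns 1-13: / K K P O P / K K P O P /
Wrong side: read the tiled row from column 13 down to 1 and exchange K with P (leave O, /).
Row 4 as worked: / K O K P P / K O K P P /
Counting 10 along the worked row gives K.

Stitch:
K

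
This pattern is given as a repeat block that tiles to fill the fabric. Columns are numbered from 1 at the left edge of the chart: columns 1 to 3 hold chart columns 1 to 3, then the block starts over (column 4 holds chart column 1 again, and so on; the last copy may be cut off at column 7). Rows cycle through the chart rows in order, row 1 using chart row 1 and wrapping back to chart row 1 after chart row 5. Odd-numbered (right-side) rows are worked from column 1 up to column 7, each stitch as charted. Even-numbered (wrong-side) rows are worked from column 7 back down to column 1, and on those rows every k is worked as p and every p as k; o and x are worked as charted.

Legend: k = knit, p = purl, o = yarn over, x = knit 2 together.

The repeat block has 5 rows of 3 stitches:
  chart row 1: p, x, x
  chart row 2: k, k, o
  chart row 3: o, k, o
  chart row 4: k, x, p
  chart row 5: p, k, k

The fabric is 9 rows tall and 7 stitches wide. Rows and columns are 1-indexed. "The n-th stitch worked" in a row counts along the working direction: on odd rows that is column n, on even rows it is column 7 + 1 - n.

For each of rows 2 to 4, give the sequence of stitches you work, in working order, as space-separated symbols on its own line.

Row 2: chart row 2, WS - tiled (columns 1-7): k k o k k o k; work from column 7 back to 1 with k<->p swapped.
Row 3: chart row 3, RS - tile across columns 1-7 and work as-is.
Row 4: chart row 4, WS - tiled (columns 1-7): k x p k x p k; work from column 7 back to 1 with k<->p swapped.

== ROWS AS WORKED ==
p o p p o p p
o k o o k o o
p k x p k x p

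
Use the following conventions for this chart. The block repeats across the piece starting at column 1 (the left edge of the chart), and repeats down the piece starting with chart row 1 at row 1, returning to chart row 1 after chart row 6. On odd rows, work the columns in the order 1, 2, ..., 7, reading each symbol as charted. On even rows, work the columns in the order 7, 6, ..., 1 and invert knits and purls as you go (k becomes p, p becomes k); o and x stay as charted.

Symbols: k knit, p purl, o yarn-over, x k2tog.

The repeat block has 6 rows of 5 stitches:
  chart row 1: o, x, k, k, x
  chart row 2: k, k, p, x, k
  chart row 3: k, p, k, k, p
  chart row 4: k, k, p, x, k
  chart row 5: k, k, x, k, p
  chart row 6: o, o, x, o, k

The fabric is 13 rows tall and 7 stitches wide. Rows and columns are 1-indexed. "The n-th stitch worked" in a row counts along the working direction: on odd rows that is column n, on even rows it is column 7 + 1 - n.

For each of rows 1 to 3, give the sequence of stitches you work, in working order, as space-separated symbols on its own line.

Row 1: chart row 1, RS - tile across columns 1-7 and work as-is.
Row 2: chart row 2, WS - tiled (columns 1-7): k k p x k k k; work from column 7 back to 1 with k<->p swapped.
Row 3: chart row 3, RS - tile across columns 1-7 and work as-is.

Rows as worked:
o x k k x o x
p p p x k p p
k p k k p k p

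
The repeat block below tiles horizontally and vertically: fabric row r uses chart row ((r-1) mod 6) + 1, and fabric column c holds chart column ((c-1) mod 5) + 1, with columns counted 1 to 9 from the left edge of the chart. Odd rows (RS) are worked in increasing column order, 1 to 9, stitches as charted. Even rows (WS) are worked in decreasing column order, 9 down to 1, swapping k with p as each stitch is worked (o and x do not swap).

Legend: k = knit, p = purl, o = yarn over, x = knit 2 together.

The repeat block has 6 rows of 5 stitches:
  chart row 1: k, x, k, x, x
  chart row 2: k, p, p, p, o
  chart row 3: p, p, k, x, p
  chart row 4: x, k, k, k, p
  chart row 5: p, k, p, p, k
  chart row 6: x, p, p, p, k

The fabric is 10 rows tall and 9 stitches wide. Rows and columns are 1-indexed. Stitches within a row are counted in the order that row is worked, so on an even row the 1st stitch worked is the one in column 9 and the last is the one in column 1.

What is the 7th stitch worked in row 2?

For row 2: chart row = ((2-1) mod 6) + 1 = 2; this is a WS (even) row.
Chart row 2 tiled across columns 1-9: k p p p o k p p p
Wrong side: read the tiled row from column 9 down to 1 and exchange k with p (leave o, x).
Row 2 as worked: k k k p o k k k p
Stitch 7 in working order -> k

Stitch:
k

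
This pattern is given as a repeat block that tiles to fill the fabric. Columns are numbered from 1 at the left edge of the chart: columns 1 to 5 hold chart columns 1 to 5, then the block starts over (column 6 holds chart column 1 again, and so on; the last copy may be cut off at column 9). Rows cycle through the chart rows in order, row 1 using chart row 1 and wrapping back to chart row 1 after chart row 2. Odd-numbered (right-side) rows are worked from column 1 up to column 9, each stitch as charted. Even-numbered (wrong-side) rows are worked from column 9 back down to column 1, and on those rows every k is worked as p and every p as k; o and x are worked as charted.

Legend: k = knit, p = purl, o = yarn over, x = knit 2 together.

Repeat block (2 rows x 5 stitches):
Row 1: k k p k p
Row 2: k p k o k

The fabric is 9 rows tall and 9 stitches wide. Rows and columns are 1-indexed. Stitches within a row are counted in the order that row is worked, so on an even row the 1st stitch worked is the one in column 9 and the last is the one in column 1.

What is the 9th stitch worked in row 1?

For row 1: chart row = ((1-1) mod 2) + 1 = 1; this is a RS (odd) row.
Chart row 1 tiled across columns 1-9: k k p k p k k p k
RS: work column 1 to column 9, symbols as charted — the tiled row is the row as worked.
Stitch 9 in working order -> k

== STITCH ==
k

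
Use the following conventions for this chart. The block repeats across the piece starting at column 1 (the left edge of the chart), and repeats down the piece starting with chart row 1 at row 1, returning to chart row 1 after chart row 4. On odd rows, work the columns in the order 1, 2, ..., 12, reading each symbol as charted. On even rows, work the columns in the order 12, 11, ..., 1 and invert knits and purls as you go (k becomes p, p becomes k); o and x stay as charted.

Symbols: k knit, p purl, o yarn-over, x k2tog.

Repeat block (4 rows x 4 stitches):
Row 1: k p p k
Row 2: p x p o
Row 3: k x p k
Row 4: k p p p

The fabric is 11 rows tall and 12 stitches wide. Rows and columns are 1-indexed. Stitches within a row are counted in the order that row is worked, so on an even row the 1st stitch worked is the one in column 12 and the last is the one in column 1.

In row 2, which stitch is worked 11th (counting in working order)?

Result:
x

Derivation:
Row 2: (2-1) mod 4 = 1, so use chart row 2. Even row -> WS.
Chart row 2 tiled across columns 1-12: p x p o p x p o p x p o
WS row: flip the tiled sequence (start at column 12) and apply k<->p; o and x stay.
Row 2 as worked: o k x k o k x k o k x k
Stitch 11 in working order -> x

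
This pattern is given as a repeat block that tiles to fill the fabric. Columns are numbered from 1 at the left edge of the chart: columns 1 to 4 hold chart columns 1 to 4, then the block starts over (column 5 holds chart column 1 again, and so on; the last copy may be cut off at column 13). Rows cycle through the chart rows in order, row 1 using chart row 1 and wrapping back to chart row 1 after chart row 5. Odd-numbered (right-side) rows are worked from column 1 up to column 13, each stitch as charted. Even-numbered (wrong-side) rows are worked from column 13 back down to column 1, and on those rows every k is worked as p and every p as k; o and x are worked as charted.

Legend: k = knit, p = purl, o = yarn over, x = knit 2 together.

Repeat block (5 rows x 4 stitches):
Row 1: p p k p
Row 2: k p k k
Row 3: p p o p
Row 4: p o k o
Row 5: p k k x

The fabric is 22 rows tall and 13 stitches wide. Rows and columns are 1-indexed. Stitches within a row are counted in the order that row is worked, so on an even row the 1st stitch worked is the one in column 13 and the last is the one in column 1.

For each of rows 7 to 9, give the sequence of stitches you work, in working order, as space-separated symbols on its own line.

Rows as worked:
k p k k k p k k k p k k k
k k o k k k o k k k o k k
p o k o p o k o p o k o p

Derivation:
Row 7: chart row 2, RS - tile across columns 1-13 and work as-is.
Row 8: chart row 3, WS - tiled (columns 1-13): p p o p p p o p p p o p p; work from column 13 back to 1 with k<->p swapped.
Row 9: chart row 4, RS - tile across columns 1-13 and work as-is.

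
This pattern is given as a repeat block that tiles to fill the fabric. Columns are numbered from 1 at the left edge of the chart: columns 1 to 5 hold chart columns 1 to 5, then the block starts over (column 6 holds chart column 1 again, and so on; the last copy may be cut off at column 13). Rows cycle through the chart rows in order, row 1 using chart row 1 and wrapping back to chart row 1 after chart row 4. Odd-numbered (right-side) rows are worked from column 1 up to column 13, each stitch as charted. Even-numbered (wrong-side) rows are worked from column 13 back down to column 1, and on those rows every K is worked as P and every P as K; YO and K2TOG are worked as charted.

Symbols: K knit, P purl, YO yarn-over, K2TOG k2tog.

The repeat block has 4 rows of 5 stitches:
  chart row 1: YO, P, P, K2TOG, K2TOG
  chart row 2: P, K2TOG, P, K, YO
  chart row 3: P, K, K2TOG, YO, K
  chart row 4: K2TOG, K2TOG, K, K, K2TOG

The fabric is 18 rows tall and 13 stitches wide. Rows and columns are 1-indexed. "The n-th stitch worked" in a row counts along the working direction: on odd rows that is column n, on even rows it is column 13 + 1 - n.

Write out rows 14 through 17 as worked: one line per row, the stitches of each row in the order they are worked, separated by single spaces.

Rows as worked:
K K2TOG K YO P K K2TOG K YO P K K2TOG K
P K K2TOG YO K P K K2TOG YO K P K K2TOG
P K2TOG K2TOG K2TOG P P K2TOG K2TOG K2TOG P P K2TOG K2TOG
YO P P K2TOG K2TOG YO P P K2TOG K2TOG YO P P

Derivation:
Row 14: chart row 2, WS - tiled (columns 1-13): P K2TOG P K YO P K2TOG P K YO P K2TOG P; work from column 13 back to 1 with K<->P swapped.
Row 15: chart row 3, RS - tile across columns 1-13 and work as-is.
Row 16: chart row 4, WS - tiled (columns 1-13): K2TOG K2TOG K K K2TOG K2TOG K2TOG K K K2TOG K2TOG K2TOG K; work from column 13 back to 1 with K<->P swapped.
Row 17: chart row 1, RS - tile across columns 1-13 and work as-is.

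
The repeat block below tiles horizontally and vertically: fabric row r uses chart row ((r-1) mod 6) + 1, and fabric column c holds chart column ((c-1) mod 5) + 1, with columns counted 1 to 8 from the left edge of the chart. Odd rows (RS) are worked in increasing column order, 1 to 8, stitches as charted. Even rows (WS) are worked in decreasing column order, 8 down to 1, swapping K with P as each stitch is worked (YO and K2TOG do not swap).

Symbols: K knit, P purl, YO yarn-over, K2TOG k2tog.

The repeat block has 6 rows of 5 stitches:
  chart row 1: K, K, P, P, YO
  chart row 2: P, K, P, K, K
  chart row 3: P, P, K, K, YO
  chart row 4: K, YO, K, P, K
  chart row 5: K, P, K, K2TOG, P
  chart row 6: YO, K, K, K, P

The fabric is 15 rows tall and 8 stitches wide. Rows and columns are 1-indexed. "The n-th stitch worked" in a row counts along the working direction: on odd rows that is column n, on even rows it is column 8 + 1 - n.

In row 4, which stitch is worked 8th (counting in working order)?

Result:
P

Derivation:
For row 4: chart row = ((4-1) mod 6) + 1 = 4; this is a WS (even) row.
Chart row 4 tiled across columns 1-8: K YO K P K K YO K
Wrong side: read the tiled row from column 8 down to 1 and exchange K with P (leave YO, K2TOG).
Row 4 as worked: P YO P P K P YO P
Stitch 8 in working order -> P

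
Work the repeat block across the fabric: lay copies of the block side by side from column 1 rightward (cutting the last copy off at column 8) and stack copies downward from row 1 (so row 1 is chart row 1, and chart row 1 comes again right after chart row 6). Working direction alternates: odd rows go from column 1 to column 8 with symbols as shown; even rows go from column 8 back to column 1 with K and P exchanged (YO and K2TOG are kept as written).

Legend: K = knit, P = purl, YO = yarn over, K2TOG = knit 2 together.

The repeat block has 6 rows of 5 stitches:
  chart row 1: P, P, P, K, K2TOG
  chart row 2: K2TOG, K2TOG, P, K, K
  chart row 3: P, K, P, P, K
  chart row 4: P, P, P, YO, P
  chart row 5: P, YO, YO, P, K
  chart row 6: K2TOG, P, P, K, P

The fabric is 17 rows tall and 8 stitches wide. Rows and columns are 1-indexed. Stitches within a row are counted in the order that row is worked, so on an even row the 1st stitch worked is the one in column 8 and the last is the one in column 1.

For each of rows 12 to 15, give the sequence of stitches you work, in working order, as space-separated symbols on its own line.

Rows as worked:
K K K2TOG K P K K K2TOG
P P P K K2TOG P P P
K K2TOG K2TOG P P K K2TOG K2TOG
P K P P K P K P

Derivation:
Row 12: chart row 6, WS - tiled (columns 1-8): K2TOG P P K P K2TOG P P; work from column 8 back to 1 with K<->P swapped.
Row 13: chart row 1, RS - tile across columns 1-8 and work as-is.
Row 14: chart row 2, WS - tiled (columns 1-8): K2TOG K2TOG P K K K2TOG K2TOG P; work from column 8 back to 1 with K<->P swapped.
Row 15: chart row 3, RS - tile across columns 1-8 and work as-is.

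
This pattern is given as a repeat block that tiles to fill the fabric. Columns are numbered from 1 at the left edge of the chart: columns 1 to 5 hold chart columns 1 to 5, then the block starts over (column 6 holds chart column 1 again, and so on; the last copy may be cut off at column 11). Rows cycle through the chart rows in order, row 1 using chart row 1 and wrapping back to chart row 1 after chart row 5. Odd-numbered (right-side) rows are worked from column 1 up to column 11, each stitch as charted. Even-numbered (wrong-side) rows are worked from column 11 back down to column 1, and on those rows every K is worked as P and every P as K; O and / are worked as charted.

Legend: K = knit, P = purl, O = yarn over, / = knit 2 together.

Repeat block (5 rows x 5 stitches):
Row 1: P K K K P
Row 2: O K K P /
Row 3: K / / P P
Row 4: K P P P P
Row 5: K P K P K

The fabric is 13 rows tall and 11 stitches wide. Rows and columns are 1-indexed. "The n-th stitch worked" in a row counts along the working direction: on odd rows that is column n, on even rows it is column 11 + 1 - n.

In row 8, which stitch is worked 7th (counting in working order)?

Result:
K

Derivation:
Row 8 uses chart row ((8-1) mod 5)+1 = 3. Row 8 is even, so WS.
Chart row 3 tiled across columns 1-11: K / / P P K / / P P K
Wrong side: read the tiled row from column 11 down to 1 and exchange K with P (leave O, /).
Row 8 as worked: P K K / / P K K / / P
The 7th stitch worked is K.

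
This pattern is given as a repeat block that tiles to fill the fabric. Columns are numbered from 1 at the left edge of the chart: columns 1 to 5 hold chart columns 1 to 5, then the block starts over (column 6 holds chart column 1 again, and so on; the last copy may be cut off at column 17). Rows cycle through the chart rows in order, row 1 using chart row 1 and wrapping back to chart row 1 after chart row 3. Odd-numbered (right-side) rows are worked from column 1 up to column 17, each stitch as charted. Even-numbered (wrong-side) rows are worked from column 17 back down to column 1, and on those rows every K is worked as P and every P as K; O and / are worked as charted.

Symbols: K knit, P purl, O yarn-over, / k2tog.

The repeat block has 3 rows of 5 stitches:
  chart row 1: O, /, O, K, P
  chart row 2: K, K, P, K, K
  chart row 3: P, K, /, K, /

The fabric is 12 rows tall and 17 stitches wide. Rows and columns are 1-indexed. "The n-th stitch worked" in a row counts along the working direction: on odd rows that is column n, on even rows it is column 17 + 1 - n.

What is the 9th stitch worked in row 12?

Row 12 uses chart row ((12-1) mod 3)+1 = 3. Row 12 is even, so WS.
Chart row 3 tiled across columns 1-17: P K / K / P K / K / P K / K / P K
Wrong side: read the tiled row from column 17 down to 1 and exchange K with P (leave O, /).
Row 12 as worked: P K / P / P K / P / P K / P / P K
Stitch 9 in working order -> P

Stitch:
P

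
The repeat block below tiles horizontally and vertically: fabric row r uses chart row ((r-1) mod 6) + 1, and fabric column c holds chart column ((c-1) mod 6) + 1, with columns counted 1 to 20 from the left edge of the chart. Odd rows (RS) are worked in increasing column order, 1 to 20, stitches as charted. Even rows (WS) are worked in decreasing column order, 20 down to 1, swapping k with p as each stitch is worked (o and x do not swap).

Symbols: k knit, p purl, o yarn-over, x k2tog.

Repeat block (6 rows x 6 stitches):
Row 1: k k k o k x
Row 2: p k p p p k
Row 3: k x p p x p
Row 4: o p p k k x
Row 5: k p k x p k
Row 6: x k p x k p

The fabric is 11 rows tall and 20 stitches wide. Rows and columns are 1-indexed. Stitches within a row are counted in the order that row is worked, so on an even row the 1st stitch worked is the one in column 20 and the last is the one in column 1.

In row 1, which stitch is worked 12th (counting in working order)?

Row 1: (1-1) mod 6 = 0, so use chart row 1. Odd row -> RS.
Chart row 1 tiled across columns 1-20: k k k o k x k k k o k x k k k o k x k k
RS: work column 1 to column 20, symbols as charted — the tiled row is the row as worked.
Counting 12 along the worked row gives x.

== STITCH ==
x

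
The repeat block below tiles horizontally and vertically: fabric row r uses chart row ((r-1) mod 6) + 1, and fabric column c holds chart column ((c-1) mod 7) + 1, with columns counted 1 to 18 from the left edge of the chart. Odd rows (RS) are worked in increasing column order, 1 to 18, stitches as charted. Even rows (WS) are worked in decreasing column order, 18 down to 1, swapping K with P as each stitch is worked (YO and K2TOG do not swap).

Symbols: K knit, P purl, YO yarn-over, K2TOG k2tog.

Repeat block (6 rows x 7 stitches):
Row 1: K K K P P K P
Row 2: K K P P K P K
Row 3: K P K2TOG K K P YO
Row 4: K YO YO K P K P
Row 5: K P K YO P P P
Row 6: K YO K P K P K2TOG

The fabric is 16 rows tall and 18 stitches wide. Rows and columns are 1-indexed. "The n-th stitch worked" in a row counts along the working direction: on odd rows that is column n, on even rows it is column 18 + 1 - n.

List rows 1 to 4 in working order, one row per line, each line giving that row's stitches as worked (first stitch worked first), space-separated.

Result:
K K K P P K P K K K P P K P K K K P
K K P P P K P K K P P P K P K K P P
K P K2TOG K K P YO K P K2TOG K K P YO K P K2TOG K
P YO YO P K P K P YO YO P K P K P YO YO P

Derivation:
Row 1: chart row 1, RS - tile across columns 1-18 and work as-is.
Row 2: chart row 2, WS - tiled (columns 1-18): K K P P K P K K K P P K P K K K P P; work from column 18 back to 1 with K<->P swapped.
Row 3: chart row 3, RS - tile across columns 1-18 and work as-is.
Row 4: chart row 4, WS - tiled (columns 1-18): K YO YO K P K P K YO YO K P K P K YO YO K; work from column 18 back to 1 with K<->P swapped.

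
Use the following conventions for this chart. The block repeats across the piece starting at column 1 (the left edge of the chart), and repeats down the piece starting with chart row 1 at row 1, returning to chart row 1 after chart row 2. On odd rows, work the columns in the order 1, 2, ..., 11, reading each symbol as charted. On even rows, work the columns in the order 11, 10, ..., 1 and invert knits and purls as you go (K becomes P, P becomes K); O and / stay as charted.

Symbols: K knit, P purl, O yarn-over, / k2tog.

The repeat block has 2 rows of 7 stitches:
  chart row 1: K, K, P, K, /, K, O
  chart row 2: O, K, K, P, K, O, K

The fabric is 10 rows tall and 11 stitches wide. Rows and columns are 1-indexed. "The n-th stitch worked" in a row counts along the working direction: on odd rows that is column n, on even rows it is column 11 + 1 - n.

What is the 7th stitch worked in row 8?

For row 8: chart row = ((8-1) mod 2) + 1 = 2; this is a WS (even) row.
Chart row 2 tiled across columns 1-11: O K K P K O K O K K P
Wrong side: read the tiled row from column 11 down to 1 and exchange K with P (leave O, /).
Row 8 as worked: K P P O P O P K P P O
The 7th stitch worked is P.

Result:
P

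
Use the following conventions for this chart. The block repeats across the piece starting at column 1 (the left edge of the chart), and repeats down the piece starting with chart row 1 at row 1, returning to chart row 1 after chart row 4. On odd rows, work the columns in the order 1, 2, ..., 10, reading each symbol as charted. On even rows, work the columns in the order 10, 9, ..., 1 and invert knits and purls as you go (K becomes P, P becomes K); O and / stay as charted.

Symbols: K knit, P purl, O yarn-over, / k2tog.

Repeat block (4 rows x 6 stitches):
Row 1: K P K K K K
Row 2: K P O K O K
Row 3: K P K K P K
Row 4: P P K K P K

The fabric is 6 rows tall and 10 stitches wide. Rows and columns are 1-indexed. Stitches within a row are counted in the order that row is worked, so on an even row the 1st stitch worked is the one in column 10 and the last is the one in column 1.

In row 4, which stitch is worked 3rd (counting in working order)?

Stitch:
K

Derivation:
For row 4: chart row = ((4-1) mod 4) + 1 = 4; this is a WS (even) row.
Chart row 4 tiled across columns 1-10: P P K K P K P P K K
WS row: flip the tiled sequence (start at column 10) and apply K<->P; O and / stay.
Row 4 as worked: P P K K P K P P K K
Stitch 3 in working order -> K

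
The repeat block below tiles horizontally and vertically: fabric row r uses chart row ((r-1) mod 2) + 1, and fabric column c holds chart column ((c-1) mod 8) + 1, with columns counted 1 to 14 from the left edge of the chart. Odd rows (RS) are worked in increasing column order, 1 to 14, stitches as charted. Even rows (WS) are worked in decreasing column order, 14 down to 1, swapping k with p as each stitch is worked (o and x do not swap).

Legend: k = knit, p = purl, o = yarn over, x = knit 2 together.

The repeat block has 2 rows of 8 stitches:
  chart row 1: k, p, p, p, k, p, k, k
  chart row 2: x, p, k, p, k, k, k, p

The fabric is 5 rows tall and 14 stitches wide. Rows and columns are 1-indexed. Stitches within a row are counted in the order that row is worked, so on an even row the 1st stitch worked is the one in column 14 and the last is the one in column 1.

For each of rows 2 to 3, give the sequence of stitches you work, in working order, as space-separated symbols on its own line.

Row 2: chart row 2, WS - tiled (columns 1-14): x p k p k k k p x p k p k k; work from column 14 back to 1 with k<->p swapped.
Row 3: chart row 1, RS - tile across columns 1-14 and work as-is.

Result:
p p k p k x k p p p k p k x
k p p p k p k k k p p p k p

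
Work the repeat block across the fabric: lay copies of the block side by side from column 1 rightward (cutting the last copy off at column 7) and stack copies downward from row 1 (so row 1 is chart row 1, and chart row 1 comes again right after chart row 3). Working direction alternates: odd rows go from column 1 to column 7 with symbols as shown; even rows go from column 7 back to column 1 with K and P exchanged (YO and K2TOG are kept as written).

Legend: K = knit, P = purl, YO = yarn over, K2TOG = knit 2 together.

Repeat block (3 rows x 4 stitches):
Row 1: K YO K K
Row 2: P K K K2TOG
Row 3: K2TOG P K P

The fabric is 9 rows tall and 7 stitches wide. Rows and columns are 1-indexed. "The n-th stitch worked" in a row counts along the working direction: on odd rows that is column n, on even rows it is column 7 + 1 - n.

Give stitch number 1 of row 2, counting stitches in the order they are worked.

Row 2: (2-1) mod 3 = 1, so use chart row 2. Even row -> WS.
Chart row 2 tiled across columns 1-7: P K K K2TOG P K K
WS row: flip the tiled sequence (start at column 7) and apply K<->P; YO and K2TOG stay.
Row 2 as worked: P P K K2TOG P P K
The 1st stitch worked is P.

== STITCH ==
P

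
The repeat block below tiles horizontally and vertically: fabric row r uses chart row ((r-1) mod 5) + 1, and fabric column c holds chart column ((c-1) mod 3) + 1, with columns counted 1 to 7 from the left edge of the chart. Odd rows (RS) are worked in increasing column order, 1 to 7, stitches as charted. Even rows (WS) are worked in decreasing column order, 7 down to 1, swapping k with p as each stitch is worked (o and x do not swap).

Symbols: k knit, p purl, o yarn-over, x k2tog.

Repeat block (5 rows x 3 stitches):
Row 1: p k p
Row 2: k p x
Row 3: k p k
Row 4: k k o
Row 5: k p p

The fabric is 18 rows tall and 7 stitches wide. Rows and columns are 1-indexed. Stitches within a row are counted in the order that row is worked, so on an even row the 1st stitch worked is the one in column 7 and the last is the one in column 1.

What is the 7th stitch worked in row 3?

== STITCH ==
k

Derivation:
Row 3 uses chart row ((3-1) mod 5)+1 = 3. Row 3 is odd, so RS.
Chart row 3 tiled across columns 1-7: k p k k p k k
RS row: no reversal, no swap; stitch n worked = column n.
Counting 7 along the worked row gives k.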